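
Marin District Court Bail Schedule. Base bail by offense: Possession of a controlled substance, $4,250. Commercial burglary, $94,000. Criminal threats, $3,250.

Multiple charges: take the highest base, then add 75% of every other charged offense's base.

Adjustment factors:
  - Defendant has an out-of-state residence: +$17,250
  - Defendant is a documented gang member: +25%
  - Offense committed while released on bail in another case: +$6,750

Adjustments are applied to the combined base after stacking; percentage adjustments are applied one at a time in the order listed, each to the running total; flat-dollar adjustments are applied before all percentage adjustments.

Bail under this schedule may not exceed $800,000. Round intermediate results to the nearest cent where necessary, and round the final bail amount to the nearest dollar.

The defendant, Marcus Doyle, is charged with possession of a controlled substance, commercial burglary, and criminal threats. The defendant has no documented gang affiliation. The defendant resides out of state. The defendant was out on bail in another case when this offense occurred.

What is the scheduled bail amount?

Base amounts from the schedule: possession of a controlled substance $4,250; commercial burglary $94,000; criminal threats $3,250.
Stacking rule: highest base plus 75% of each additional charge. Highest is commercial burglary at $94,000. Additional: $4,250 × 75% = $3,187.50; $3,250 × 75% = $2,437.50. Combined base = $94,000 + $5,625 = $99,625.
Defendant has an out-of-state residence (+$17,250 flat): $99,625 + $17,250 = $116,875.
Offense committed while released on bail in another case (+$6,750 flat): $116,875 + $6,750 = $123,625.
$123,625 is within the $800,000 maximum.

$123,625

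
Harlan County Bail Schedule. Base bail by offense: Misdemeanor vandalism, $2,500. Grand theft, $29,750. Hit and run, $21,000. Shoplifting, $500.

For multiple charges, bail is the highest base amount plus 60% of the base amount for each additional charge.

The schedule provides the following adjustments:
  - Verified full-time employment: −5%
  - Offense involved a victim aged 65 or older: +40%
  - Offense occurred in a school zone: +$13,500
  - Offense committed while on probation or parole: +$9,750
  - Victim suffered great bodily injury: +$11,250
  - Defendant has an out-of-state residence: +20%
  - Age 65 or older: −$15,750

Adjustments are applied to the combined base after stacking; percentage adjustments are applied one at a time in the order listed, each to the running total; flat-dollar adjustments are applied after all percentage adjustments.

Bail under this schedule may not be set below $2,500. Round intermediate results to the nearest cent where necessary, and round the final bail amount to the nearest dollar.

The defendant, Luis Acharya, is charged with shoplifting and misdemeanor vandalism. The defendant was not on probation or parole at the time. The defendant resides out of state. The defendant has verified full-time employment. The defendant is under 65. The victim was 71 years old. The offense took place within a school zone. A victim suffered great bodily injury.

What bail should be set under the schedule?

Base amounts from the schedule: shoplifting $500; misdemeanor vandalism $2,500.
Stacking rule: highest base plus 60% of each additional charge. Highest is misdemeanor vandalism at $2,500. Additional: $500 × 60% = $300. Combined base = $2,500 + $300 = $2,800.
Verified full-time employment (−5%): $2,800 × 0.95 = $2,660.
Offense involved a victim aged 65 or older (+40%): $2,660 × 1.4 = $3,724.
Defendant has an out-of-state residence (+20%): $3,724 × 1.2 = $4,468.80.
Offense occurred in a school zone (+$13,500 flat): $4,468.80 + $13,500 = $17,968.80.
Victim suffered great bodily injury (+$11,250 flat): $17,968.80 + $11,250 = $29,218.80.
$29,218.80 is at or above the $2,500 minimum.
Rounded to the nearest dollar: $29,219.

$29,219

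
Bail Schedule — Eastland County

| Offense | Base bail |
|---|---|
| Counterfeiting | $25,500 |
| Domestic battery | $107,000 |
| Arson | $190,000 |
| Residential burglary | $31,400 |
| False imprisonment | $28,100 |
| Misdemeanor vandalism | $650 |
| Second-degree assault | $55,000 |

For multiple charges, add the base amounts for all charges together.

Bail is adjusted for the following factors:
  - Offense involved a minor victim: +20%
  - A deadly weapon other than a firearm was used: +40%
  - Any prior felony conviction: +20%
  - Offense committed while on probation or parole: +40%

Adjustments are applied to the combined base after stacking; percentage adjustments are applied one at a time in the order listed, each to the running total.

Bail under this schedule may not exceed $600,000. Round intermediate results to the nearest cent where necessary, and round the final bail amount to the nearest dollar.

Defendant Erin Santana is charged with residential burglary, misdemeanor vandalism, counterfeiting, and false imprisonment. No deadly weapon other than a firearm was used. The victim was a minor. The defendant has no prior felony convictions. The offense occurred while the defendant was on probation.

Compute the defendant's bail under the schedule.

Base amounts from the schedule: residential burglary $31,400; misdemeanor vandalism $650; counterfeiting $25,500; false imprisonment $28,100.
Stacking rule: sum of all bases. $31,400 + $650 + $25,500 + $28,100 = $85,650.
Offense involved a minor victim (+20%): $85,650 × 1.2 = $102,780.
Offense committed while on probation or parole (+40%): $102,780 × 1.4 = $143,892.
$143,892 is within the $600,000 maximum.

$143,892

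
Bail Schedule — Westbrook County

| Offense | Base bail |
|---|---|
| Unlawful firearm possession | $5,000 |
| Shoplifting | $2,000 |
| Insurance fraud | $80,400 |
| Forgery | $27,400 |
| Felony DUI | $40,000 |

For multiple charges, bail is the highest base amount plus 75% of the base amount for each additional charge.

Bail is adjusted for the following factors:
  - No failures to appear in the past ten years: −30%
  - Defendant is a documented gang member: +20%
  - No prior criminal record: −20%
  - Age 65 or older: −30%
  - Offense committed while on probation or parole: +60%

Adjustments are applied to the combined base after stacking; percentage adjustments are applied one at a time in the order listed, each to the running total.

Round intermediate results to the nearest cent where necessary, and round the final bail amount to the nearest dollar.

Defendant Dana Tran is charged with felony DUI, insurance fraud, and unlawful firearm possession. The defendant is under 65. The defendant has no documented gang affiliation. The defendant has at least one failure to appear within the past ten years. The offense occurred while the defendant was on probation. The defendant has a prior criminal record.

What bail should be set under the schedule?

$182,640

Base amounts from the schedule: felony DUI $40,000; insurance fraud $80,400; unlawful firearm possession $5,000.
Stacking rule: highest base plus 75% of each additional charge. Highest is insurance fraud at $80,400. Additional: $40,000 × 75% = $30,000; $5,000 × 75% = $3,750. Combined base = $80,400 + $33,750 = $114,150.
Offense committed while on probation or parole (+60%): $114,150 × 1.6 = $182,640.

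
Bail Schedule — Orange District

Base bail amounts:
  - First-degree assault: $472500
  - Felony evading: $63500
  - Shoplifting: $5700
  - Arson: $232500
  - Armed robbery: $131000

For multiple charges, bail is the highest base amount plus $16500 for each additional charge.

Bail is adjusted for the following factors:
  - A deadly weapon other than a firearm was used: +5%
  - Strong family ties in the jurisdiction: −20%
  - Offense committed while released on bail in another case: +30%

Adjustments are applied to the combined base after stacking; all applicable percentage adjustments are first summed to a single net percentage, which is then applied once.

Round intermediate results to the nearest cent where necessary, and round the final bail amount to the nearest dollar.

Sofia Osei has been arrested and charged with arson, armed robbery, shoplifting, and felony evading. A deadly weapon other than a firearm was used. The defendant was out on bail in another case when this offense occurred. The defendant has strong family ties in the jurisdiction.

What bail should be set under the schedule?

Base amounts from the schedule: arson $232500; armed robbery $131000; shoplifting $5700; felony evading $63500.
Stacking rule: highest base plus $16500 per additional charge. Highest is arson at $232500; 3 additional charges → +$49500. Combined base = $282000.
Net percentage adjustment: +5% −20% +30% = +15%. $282000 × 1.15 = $324300.

$324300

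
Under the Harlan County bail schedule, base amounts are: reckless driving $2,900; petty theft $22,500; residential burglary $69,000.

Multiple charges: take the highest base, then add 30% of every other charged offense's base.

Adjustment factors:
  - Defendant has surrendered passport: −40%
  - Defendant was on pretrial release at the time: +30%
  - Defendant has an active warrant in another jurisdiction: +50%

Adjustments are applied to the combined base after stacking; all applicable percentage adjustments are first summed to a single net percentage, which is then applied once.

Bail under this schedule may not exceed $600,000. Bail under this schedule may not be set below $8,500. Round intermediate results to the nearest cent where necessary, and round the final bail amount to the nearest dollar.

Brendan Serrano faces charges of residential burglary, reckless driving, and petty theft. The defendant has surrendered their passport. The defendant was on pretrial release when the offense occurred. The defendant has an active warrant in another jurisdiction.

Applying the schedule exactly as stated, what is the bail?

$107,268

Base amounts from the schedule: residential burglary $69,000; reckless driving $2,900; petty theft $22,500.
Stacking rule: highest base plus 30% of each additional charge. Highest is residential burglary at $69,000. Additional: $2,900 × 30% = $870; $22,500 × 30% = $6,750. Combined base = $69,000 + $7,620 = $76,620.
Net percentage adjustment: −40% +30% +50% = +40%. $76,620 × 1.4 = $107,268.
$107,268 is within the $600,000 maximum.
$107,268 is at or above the $8,500 minimum.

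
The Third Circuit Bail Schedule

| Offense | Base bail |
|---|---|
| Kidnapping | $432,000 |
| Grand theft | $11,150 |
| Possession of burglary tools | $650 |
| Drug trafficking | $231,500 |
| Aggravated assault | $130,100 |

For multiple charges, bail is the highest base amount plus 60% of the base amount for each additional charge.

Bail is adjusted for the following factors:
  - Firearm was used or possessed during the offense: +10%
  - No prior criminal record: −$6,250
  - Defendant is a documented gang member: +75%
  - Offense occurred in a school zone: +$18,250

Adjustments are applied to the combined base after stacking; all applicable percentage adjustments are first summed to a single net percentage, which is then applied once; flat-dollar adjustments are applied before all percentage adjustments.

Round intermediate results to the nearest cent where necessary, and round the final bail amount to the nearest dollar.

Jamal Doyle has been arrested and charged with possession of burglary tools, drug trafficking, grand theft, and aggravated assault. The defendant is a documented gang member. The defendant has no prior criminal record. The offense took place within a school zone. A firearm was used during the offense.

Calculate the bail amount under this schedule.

Base amounts from the schedule: possession of burglary tools $650; drug trafficking $231,500; grand theft $11,150; aggravated assault $130,100.
Stacking rule: highest base plus 60% of each additional charge. Highest is drug trafficking at $231,500. Additional: $650 × 60% = $390; $11,150 × 60% = $6,690; $130,100 × 60% = $78,060. Combined base = $231,500 + $85,140 = $316,640.
No prior criminal record (−$6,250 flat): $316,640 − $6,250 = $310,390.
Offense occurred in a school zone (+$18,250 flat): $310,390 + $18,250 = $328,640.
Net percentage adjustment: +10% +75% = +85%. $328,640 × 1.85 = $607,984.

$607,984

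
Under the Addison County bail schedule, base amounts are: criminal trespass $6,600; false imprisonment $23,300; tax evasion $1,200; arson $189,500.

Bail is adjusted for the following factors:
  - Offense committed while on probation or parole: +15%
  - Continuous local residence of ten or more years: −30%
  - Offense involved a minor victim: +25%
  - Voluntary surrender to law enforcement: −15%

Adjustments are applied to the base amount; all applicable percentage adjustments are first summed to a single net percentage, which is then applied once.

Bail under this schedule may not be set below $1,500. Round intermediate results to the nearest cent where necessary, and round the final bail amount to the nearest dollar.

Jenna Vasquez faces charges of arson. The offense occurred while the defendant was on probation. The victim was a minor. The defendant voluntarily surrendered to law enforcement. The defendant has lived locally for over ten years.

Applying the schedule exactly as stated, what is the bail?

$180,025

Base amounts from the schedule: arson $189,500.
Single charge. Combined base = $189,500.
Net percentage adjustment: +15% −30% +25% −15% = −5%. $189,500 × 0.95 = $180,025.
$180,025 is at or above the $1,500 minimum.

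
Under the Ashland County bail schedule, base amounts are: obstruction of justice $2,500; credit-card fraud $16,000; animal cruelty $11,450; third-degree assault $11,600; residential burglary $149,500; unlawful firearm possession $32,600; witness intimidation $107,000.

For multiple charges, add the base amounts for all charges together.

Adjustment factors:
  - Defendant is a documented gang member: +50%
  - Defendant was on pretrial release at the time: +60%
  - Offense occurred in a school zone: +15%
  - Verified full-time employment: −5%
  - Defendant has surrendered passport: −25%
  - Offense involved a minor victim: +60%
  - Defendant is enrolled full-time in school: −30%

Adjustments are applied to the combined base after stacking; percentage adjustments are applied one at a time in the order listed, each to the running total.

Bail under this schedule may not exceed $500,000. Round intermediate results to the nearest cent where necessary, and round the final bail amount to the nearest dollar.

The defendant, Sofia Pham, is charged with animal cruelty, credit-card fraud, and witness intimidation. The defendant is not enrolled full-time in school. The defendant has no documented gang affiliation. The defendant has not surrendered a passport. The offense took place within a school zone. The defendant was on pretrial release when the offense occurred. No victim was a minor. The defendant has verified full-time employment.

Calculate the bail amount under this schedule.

Base amounts from the schedule: animal cruelty $11,450; credit-card fraud $16,000; witness intimidation $107,000.
Stacking rule: sum of all bases. $11,450 + $16,000 + $107,000 = $134,450.
Defendant was on pretrial release at the time (+60%): $134,450 × 1.6 = $215,120.
Offense occurred in a school zone (+15%): $215,120 × 1.15 = $247,388.
Verified full-time employment (−5%): $247,388 × 0.95 = $235,018.60.
$235,018.60 is within the $500,000 maximum.
Rounded to the nearest dollar: $235,019.

$235,019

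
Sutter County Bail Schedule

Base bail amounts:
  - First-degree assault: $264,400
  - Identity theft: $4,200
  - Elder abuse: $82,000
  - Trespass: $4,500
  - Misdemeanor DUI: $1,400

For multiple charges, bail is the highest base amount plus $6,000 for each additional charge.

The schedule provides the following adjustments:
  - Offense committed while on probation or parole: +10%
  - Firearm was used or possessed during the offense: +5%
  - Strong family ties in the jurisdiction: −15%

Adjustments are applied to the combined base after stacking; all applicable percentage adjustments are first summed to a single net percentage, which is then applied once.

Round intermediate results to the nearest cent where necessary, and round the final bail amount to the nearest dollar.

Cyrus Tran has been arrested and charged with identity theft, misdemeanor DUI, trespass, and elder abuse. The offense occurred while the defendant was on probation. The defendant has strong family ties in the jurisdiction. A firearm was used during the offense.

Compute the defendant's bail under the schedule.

$100,000

Base amounts from the schedule: identity theft $4,200; misdemeanor DUI $1,400; trespass $4,500; elder abuse $82,000.
Stacking rule: highest base plus $6,000 per additional charge. Highest is elder abuse at $82,000; 3 additional charges → +$18,000. Combined base = $100,000.
Net percentage adjustment: +10% +5% −15% = +0%. $100,000 × 1 = $100,000.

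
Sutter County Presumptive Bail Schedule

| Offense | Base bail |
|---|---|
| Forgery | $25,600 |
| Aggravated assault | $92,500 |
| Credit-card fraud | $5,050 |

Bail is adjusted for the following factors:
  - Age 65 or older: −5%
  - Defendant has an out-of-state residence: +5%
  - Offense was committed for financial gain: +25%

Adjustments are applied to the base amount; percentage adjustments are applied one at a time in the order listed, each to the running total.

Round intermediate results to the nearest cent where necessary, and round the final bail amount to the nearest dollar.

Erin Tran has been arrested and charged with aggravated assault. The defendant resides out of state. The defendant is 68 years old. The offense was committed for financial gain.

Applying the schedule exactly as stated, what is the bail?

$115,336

Base amounts from the schedule: aggravated assault $92,500.
Single charge. Combined base = $92,500.
Age 65 or older (−5%): $92,500 × 0.95 = $87,875.
Defendant has an out-of-state residence (+5%): $87,875 × 1.05 = $92,268.75.
Offense was committed for financial gain (+25%): $92,268.75 × 1.25 = $115,335.94.
Rounded to the nearest dollar: $115,336.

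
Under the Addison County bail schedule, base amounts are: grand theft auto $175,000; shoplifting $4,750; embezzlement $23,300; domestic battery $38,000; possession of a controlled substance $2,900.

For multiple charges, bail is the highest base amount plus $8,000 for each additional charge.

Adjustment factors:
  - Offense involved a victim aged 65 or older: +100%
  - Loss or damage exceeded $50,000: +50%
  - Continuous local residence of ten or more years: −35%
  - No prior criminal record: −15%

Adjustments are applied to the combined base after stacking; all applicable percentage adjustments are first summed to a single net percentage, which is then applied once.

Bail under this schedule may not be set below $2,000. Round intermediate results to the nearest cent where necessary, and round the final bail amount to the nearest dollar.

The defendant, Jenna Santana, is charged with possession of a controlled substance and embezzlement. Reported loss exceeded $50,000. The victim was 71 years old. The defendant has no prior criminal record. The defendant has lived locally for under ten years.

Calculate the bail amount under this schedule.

Base amounts from the schedule: possession of a controlled substance $2,900; embezzlement $23,300.
Stacking rule: highest base plus $8,000 per additional charge. Highest is embezzlement at $23,300; 1 additional charge → +$8,000. Combined base = $31,300.
Net percentage adjustment: +100% +50% −15% = +135%. $31,300 × 2.35 = $73,555.
$73,555 is at or above the $2,000 minimum.

$73,555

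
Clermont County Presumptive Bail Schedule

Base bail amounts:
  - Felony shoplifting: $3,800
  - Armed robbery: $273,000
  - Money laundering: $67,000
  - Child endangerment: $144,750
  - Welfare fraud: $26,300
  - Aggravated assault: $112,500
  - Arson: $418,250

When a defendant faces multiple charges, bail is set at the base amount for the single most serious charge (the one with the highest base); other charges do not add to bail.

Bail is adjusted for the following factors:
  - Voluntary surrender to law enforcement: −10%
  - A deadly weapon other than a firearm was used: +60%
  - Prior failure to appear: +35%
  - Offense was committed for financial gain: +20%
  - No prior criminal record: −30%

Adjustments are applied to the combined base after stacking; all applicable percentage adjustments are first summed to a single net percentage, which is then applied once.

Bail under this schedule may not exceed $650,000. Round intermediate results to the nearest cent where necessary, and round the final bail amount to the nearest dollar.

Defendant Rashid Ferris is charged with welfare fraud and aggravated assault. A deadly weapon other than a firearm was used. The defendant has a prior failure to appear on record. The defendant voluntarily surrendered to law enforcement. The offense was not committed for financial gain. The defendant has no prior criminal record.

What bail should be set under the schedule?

$174,375

Base amounts from the schedule: welfare fraud $26,300; aggravated assault $112,500.
Stacking rule: use the highest base only. Highest is aggravated assault at $112,500. Combined base = $112,500.
Net percentage adjustment: −10% +60% +35% −30% = +55%. $112,500 × 1.55 = $174,375.
$174,375 is within the $650,000 maximum.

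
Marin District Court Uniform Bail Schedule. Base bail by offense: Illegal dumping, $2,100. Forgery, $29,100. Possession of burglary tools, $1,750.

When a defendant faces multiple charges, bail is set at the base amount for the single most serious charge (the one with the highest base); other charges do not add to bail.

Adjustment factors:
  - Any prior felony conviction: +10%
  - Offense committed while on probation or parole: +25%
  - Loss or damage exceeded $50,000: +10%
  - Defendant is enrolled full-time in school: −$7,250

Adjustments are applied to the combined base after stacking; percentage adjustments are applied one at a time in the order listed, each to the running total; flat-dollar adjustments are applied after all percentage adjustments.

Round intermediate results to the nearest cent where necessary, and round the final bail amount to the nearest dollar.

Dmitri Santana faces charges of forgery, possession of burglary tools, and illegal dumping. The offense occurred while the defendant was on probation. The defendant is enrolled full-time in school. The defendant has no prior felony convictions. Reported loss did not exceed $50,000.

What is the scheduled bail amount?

$29,125

Base amounts from the schedule: forgery $29,100; possession of burglary tools $1,750; illegal dumping $2,100.
Stacking rule: use the highest base only. Highest is forgery at $29,100. Combined base = $29,100.
Offense committed while on probation or parole (+25%): $29,100 × 1.25 = $36,375.
Defendant is enrolled full-time in school (−$7,250 flat): $36,375 − $7,250 = $29,125.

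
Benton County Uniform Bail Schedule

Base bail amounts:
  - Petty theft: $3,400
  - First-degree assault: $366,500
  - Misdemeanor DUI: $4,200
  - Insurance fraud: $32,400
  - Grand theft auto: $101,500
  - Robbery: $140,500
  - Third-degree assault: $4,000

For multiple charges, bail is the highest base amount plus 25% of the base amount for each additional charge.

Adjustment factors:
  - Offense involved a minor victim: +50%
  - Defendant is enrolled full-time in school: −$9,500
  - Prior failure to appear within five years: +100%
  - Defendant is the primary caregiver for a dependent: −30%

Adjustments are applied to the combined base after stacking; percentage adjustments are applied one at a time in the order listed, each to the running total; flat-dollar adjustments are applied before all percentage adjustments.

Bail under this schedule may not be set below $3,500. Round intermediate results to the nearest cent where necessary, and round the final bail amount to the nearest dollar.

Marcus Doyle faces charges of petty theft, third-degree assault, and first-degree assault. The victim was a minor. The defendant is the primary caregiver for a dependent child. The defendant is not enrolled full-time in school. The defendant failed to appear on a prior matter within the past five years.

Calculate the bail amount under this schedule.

$773,535

Base amounts from the schedule: petty theft $3,400; third-degree assault $4,000; first-degree assault $366,500.
Stacking rule: highest base plus 25% of each additional charge. Highest is first-degree assault at $366,500. Additional: $3,400 × 25% = $850; $4,000 × 25% = $1,000. Combined base = $366,500 + $1,850 = $368,350.
Offense involved a minor victim (+50%): $368,350 × 1.5 = $552,525.
Prior failure to appear within five years (+100%): $552,525 × 2 = $1,105,050.
Defendant is the primary caregiver for a dependent (−30%): $1,105,050 × 0.7 = $773,535.
$773,535 is at or above the $3,500 minimum.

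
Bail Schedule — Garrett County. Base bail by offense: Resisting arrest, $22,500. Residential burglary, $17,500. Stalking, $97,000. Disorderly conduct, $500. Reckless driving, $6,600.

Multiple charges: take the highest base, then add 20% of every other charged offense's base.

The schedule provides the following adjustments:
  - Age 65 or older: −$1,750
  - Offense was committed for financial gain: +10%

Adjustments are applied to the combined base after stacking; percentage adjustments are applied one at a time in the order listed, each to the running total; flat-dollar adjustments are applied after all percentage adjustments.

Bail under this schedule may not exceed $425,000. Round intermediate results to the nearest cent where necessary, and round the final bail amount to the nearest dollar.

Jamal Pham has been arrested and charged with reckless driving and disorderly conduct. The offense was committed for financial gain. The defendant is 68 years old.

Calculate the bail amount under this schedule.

$5,620

Base amounts from the schedule: reckless driving $6,600; disorderly conduct $500.
Stacking rule: highest base plus 20% of each additional charge. Highest is reckless driving at $6,600. Additional: $500 × 20% = $100. Combined base = $6,600 + $100 = $6,700.
Offense was committed for financial gain (+10%): $6,700 × 1.1 = $7,370.
Age 65 or older (−$1,750 flat): $7,370 − $1,750 = $5,620.
$5,620 is within the $425,000 maximum.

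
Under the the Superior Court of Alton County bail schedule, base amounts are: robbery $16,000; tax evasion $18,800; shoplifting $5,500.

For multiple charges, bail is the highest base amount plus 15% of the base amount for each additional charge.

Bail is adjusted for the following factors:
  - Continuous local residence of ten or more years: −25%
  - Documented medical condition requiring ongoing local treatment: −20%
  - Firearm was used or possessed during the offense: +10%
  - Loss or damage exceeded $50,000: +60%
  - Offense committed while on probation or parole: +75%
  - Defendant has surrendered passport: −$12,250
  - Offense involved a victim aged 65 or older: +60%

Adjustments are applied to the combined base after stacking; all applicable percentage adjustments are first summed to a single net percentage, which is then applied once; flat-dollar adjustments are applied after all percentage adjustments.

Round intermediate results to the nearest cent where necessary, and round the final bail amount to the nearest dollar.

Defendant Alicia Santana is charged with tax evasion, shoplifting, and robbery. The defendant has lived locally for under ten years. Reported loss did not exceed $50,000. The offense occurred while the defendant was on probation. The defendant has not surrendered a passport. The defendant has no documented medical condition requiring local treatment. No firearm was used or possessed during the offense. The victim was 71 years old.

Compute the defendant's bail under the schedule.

$51,759

Base amounts from the schedule: tax evasion $18,800; shoplifting $5,500; robbery $16,000.
Stacking rule: highest base plus 15% of each additional charge. Highest is tax evasion at $18,800. Additional: $5,500 × 15% = $825; $16,000 × 15% = $2,400. Combined base = $18,800 + $3,225 = $22,025.
Net percentage adjustment: +75% +60% = +135%. $22,025 × 2.35 = $51,758.75.
Rounded to the nearest dollar: $51,759.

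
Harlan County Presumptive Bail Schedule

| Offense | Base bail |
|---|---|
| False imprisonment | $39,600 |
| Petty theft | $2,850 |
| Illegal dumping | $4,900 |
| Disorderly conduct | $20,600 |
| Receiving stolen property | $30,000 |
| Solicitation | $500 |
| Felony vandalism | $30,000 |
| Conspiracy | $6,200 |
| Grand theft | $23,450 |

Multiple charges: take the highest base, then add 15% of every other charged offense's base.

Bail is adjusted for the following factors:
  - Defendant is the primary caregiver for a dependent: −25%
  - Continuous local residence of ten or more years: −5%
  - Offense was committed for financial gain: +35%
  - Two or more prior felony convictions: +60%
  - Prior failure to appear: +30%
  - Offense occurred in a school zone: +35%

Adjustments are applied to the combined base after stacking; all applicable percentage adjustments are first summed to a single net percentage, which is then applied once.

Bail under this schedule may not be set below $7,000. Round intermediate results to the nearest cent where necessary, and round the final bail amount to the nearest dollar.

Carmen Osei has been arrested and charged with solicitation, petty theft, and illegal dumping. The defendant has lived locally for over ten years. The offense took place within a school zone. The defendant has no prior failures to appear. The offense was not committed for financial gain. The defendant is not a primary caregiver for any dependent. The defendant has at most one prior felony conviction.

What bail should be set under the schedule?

$7,023

Base amounts from the schedule: solicitation $500; petty theft $2,850; illegal dumping $4,900.
Stacking rule: highest base plus 15% of each additional charge. Highest is illegal dumping at $4,900. Additional: $500 × 15% = $75; $2,850 × 15% = $427.50. Combined base = $4,900 + $502.50 = $5,402.50.
Net percentage adjustment: −5% +35% = +30%. $5,402.50 × 1.3 = $7,023.25.
$7,023.25 is at or above the $7,000 minimum.
Rounded to the nearest dollar: $7,023.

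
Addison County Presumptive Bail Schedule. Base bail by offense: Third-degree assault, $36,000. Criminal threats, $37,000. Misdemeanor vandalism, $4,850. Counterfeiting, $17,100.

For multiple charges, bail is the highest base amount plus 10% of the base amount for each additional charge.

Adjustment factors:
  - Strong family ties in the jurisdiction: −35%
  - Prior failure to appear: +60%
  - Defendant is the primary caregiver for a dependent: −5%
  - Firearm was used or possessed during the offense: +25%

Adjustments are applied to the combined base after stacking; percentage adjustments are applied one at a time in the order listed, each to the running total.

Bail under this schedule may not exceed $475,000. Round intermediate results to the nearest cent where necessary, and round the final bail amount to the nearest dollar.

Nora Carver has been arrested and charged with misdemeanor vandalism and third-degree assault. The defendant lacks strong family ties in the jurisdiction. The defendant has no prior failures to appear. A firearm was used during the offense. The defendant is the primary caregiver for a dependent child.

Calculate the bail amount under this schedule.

$43,326

Base amounts from the schedule: misdemeanor vandalism $4,850; third-degree assault $36,000.
Stacking rule: highest base plus 10% of each additional charge. Highest is third-degree assault at $36,000. Additional: $4,850 × 10% = $485. Combined base = $36,000 + $485 = $36,485.
Defendant is the primary caregiver for a dependent (−5%): $36,485 × 0.95 = $34,660.75.
Firearm was used or possessed during the offense (+25%): $34,660.75 × 1.25 = $43,325.94.
$43,325.94 is within the $475,000 maximum.
Rounded to the nearest dollar: $43,326.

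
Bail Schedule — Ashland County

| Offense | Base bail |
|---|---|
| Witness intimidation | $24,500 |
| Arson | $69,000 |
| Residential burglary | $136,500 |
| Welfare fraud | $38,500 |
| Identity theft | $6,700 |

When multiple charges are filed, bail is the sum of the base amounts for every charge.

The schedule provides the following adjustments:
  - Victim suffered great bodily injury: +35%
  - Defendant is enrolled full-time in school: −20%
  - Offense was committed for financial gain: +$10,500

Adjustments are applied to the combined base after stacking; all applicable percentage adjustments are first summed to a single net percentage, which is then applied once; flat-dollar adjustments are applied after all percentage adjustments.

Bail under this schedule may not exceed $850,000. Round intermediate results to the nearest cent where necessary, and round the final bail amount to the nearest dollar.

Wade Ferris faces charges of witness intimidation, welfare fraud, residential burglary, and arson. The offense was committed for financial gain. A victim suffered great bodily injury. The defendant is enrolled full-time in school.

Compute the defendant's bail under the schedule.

$319,275

Base amounts from the schedule: witness intimidation $24,500; welfare fraud $38,500; residential burglary $136,500; arson $69,000.
Stacking rule: sum of all bases. $24,500 + $38,500 + $136,500 + $69,000 = $268,500.
Net percentage adjustment: +35% −20% = +15%. $268,500 × 1.15 = $308,775.
Offense was committed for financial gain (+$10,500 flat): $308,775 + $10,500 = $319,275.
$319,275 is within the $850,000 maximum.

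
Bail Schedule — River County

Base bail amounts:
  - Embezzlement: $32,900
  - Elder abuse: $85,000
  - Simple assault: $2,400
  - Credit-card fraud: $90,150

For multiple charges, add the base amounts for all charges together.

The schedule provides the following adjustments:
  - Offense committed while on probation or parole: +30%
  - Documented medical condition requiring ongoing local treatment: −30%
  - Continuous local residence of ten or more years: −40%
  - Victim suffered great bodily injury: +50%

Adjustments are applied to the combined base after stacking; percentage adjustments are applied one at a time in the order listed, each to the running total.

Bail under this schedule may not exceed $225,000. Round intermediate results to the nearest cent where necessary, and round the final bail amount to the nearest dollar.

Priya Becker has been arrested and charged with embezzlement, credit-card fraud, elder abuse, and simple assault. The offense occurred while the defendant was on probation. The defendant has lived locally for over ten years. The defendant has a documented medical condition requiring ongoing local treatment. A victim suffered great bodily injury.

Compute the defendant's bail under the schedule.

$172,359

Base amounts from the schedule: embezzlement $32,900; credit-card fraud $90,150; elder abuse $85,000; simple assault $2,400.
Stacking rule: sum of all bases. $32,900 + $90,150 + $85,000 + $2,400 = $210,450.
Offense committed while on probation or parole (+30%): $210,450 × 1.3 = $273,585.
Documented medical condition requiring ongoing local treatment (−30%): $273,585 × 0.7 = $191,509.50.
Continuous local residence of ten or more years (−40%): $191,509.50 × 0.6 = $114,905.70.
Victim suffered great bodily injury (+50%): $114,905.70 × 1.5 = $172,358.55.
$172,358.55 is within the $225,000 maximum.
Rounded to the nearest dollar: $172,359.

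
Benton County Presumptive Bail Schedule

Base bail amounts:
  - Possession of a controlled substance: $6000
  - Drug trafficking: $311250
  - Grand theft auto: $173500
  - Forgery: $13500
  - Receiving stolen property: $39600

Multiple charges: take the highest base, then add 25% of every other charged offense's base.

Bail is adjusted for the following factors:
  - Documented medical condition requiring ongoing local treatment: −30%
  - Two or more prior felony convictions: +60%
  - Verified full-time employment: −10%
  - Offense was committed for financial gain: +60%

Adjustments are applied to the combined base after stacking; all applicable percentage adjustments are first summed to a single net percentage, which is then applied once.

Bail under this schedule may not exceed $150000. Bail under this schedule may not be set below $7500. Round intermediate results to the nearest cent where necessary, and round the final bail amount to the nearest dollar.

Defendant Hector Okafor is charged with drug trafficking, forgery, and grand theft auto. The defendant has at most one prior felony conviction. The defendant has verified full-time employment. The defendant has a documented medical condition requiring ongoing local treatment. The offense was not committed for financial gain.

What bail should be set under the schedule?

$150000

Base amounts from the schedule: drug trafficking $311250; forgery $13500; grand theft auto $173500.
Stacking rule: highest base plus 25% of each additional charge. Highest is drug trafficking at $311250. Additional: $13500 × 25% = $3375; $173500 × 25% = $43375. Combined base = $311250 + $46750 = $358000.
Net percentage adjustment: −30% −10% = −40%. $358000 × 0.6 = $214800.
Result $214800 exceeds the maximum of $150000; bail is capped at $150000.
$150000 is at or above the $7500 minimum.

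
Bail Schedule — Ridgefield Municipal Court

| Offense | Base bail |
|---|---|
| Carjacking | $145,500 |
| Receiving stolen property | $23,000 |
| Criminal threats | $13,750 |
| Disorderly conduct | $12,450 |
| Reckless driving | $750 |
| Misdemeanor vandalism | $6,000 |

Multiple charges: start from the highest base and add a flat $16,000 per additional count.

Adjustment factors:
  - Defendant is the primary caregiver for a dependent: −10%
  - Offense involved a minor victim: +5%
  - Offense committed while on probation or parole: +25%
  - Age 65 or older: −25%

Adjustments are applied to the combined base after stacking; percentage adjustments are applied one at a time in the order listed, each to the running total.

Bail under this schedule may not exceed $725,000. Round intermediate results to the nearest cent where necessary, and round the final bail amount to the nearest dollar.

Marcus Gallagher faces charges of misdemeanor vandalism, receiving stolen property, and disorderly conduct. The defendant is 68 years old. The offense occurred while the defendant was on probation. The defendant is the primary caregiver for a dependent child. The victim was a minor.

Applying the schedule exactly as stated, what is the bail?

$48,727

Base amounts from the schedule: misdemeanor vandalism $6,000; receiving stolen property $23,000; disorderly conduct $12,450.
Stacking rule: highest base plus $16,000 per additional charge. Highest is receiving stolen property at $23,000; 2 additional charges → +$32,000. Combined base = $55,000.
Defendant is the primary caregiver for a dependent (−10%): $55,000 × 0.9 = $49,500.
Offense involved a minor victim (+5%): $49,500 × 1.05 = $51,975.
Offense committed while on probation or parole (+25%): $51,975 × 1.25 = $64,968.75.
Age 65 or older (−25%): $64,968.75 × 0.75 = $48,726.56.
$48,726.56 is within the $725,000 maximum.
Rounded to the nearest dollar: $48,727.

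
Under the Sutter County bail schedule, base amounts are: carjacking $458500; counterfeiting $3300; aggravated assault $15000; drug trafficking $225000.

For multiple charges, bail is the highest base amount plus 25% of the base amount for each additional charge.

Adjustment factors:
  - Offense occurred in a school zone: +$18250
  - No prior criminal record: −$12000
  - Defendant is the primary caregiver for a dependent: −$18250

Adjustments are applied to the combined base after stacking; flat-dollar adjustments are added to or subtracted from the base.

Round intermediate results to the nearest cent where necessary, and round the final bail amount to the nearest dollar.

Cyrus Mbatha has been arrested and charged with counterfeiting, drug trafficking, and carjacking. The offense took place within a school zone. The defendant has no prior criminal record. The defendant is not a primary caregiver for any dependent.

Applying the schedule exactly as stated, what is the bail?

Base amounts from the schedule: counterfeiting $3300; drug trafficking $225000; carjacking $458500.
Stacking rule: highest base plus 25% of each additional charge. Highest is carjacking at $458500. Additional: $3300 × 25% = $825; $225000 × 25% = $56250. Combined base = $458500 + $57075 = $515575.
Offense occurred in a school zone (+$18250 flat): $515575 + $18250 = $533825.
No prior criminal record (−$12000 flat): $533825 − $12000 = $521825.

$521825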